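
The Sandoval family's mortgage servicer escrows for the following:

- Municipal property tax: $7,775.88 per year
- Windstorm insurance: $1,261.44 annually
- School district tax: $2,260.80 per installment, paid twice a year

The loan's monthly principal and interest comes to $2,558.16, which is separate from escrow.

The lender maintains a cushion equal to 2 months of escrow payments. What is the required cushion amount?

$2,259.82

Municipal property tax: $7,775.88 per year
Windstorm insurance: $1,261.44 per year
School district tax: $2,260.80 × 2 = $4,521.60 per year
Combined annual = $7,775.88 + $1,261.44 + $4,521.60 = $13,558.92
Base monthly escrow = $13,558.92 ÷ 12 = $1,129.91
Required cushion = 2 × $1,129.91 = $2,259.82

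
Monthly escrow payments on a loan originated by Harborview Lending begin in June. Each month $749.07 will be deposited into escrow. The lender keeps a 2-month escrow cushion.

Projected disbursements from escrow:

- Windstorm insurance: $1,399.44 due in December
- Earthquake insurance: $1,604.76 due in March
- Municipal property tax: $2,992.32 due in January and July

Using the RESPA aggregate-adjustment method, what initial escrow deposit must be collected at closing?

$2,996.28

Cushion = 2 × $749.07 = $1,498.14
Trial balance (start $0, +$749.07 each month, − disbursements):
  Jun: +$749.07 → $749.07
  Jul: +$749.07 − $2,992.32 → -$1,494.18
  Aug: +$749.07 → -$745.11
  Sep: +$749.07 → $3.96
  Oct: +$749.07 → $753.03
  Nov: +$749.07 → $1,502.10
  Dec: +$749.07 − $1,399.44 → $851.73
  Jan: +$749.07 − $2,992.32 → -$1,391.52
  Feb: +$749.07 → -$642.45
  Mar: +$749.07 − $1,604.76 → -$1,498.14
  Apr: +$749.07 → -$749.07
  May: +$749.07 → $0.00
Lowest trial balance = -$1,498.14 (Mar)
Initial deposit = cushion − low point = $1,498.14 − (-$1,498.14) = $2,996.28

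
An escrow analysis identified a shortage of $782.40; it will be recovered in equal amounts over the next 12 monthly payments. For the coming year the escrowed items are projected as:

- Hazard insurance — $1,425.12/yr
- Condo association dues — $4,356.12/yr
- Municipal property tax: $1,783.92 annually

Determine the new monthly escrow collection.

$695.63

Hazard insurance = $1,425.12 per year
Condo association dues = $4,356.12 per year
Municipal property tax = $1,783.92 per year
Yearly total = $1,425.12 + $4,356.12 + $1,783.92 = $7,565.16
Per month = $7,565.16 / 12 = $630.43
Shortage spread = $782.40 / 12 = $65.20/mo
Adjusted monthly = $630.43 + $65.20 = $695.63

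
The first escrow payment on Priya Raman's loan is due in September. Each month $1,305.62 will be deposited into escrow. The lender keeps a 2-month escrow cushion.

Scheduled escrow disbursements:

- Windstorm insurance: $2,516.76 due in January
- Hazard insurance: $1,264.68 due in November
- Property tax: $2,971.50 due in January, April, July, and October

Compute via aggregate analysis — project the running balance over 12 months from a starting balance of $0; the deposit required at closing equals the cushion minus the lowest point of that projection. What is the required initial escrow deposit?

Cushion = 2 × $1,305.62 = $2,611.24
Trial balance (start $0, +$1,305.62 each month, − disbursements):
  Sep: +$1,305.62 → $1,305.62
  Oct: +$1,305.62 − $2,971.50 → -$360.26
  Nov: +$1,305.62 − $1,264.68 → -$319.32
  Dec: +$1,305.62 → $986.30
  Jan: +$1,305.62 − $5,488.26 → -$3,196.34
  Feb: +$1,305.62 → -$1,890.72
  Mar: +$1,305.62 → -$585.10
  Apr: +$1,305.62 − $2,971.50 → -$2,250.98
  May: +$1,305.62 → -$945.36
  Jun: +$1,305.62 → $360.26
  Jul: +$1,305.62 − $2,971.50 → -$1,305.62
  Aug: +$1,305.62 → $0.00
Lowest trial balance = -$3,196.34 (Jan)
Initial deposit = cushion − low point = $2,611.24 − (-$3,196.34) = $5,807.58

$5,807.58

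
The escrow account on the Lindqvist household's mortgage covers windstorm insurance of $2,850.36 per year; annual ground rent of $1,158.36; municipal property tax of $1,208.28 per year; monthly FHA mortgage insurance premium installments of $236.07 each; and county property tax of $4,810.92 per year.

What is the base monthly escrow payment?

$1,071.73

Windstorm insurance — $2,850.36
Ground rent — $1,158.36
Municipal property tax — $1,208.28
FHA mortgage insurance premium — $236.07 × 12 = $2,832.84
County property tax — $4,810.92
Total annual escrow = $12,860.76
Per month = $12,860.76 ÷ 12 = $1,071.73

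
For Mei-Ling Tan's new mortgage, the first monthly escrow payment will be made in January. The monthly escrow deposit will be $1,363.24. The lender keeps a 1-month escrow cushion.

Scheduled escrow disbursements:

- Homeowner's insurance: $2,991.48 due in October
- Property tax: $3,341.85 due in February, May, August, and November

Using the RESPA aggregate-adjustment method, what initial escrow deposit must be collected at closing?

Cushion = 1 × $1,363.24 = $1,363.24
Trial balance (start $0, +$1,363.24 each month, − disbursements):
  Jan: +$1,363.24 → $1,363.24
  Feb: +$1,363.24 − $3,341.85 → -$615.37
  Mar: +$1,363.24 → $747.87
  Apr: +$1,363.24 → $2,111.11
  May: +$1,363.24 − $3,341.85 → $132.50
  Jun: +$1,363.24 → $1,495.74
  Jul: +$1,363.24 → $2,858.98
  Aug: +$1,363.24 − $3,341.85 → $880.37
  Sep: +$1,363.24 → $2,243.61
  Oct: +$1,363.24 − $2,991.48 → $615.37
  Nov: +$1,363.24 − $3,341.85 → -$1,363.24
  Dec: +$1,363.24 → $0.00
Lowest trial balance = -$1,363.24 (Nov)
Initial deposit = cushion − low point = $1,363.24 − (-$1,363.24) = $2,726.48

$2,726.48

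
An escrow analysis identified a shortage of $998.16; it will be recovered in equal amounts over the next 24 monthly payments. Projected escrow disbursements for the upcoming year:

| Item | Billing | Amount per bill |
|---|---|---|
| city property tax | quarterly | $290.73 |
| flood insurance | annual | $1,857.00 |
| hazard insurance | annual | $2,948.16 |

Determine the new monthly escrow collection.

$538.93

City property tax — $290.73 × 4 = $1,162.92
Flood insurance — $1,857.00
Hazard insurance — $2,948.16
Total per year = $1,162.92 + $1,857.00 + $2,948.16 = $5,968.08
Per month = $5,968.08 / 12 = $497.34
Monthly shortage recovery: $998.16 ÷ 24 = $41.59
Adjusted monthly = $497.34 + $41.59 = $538.93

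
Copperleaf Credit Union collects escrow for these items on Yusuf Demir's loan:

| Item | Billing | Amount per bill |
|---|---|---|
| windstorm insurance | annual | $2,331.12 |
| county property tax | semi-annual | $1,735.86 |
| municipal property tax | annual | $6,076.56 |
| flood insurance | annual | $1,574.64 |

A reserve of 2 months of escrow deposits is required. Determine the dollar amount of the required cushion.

Windstorm insurance = $2,331.12
County property tax = $1,735.86 × 2 = $3,471.72
Municipal property tax = $6,076.56
Flood insurance = $1,574.64
Annual escrow total = $2,331.12 + $3,471.72 + $6,076.56 + $1,574.64 = $13,454.04
Monthly = $13,454.04 ÷ 12 = $1,121.17
Required cushion = 2 × $1,121.17 = $2,242.34

$2,242.34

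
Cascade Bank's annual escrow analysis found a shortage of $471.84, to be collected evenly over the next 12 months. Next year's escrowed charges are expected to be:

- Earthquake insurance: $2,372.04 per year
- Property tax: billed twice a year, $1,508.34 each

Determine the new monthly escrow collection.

$488.38

Earthquake insurance = $2,372.04 annually
Property tax = $1,508.34 × 2 = $3,016.68 annually
Combined annual = $2,372.04 + $3,016.68 = $5,388.72
Monthly = $5,388.72 / 12 = $449.06
Shortage spread = $471.84 / 12 = $39.32/mo
New monthly escrow = $449.06 + $39.32 = $488.38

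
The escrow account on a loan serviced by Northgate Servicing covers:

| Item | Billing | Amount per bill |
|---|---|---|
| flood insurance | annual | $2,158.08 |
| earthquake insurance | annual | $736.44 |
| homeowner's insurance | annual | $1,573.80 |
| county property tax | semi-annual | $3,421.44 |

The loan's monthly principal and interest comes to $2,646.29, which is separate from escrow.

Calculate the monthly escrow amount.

Flood insurance — $2,158.08 per year
Earthquake insurance — $736.44 per year
Homeowner's insurance — $1,573.80 per year
County property tax — $3,421.44 × 2 = $6,842.88 per year
Combined annual = $11,311.20
Monthly = $11,311.20 ÷ 12 = $942.60

$942.60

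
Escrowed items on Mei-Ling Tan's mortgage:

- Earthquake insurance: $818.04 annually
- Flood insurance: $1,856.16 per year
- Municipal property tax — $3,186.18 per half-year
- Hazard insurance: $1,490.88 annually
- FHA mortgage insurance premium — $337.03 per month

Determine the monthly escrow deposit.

$1,215.15

Earthquake insurance — $818.04/yr
Flood insurance — $1,856.16/yr
Municipal property tax — $3,186.18 × 2 = $6,372.36/yr
Hazard insurance — $1,490.88/yr
FHA mortgage insurance premium — $337.03 × 12 = $4,044.36/yr
Yearly total = $14,581.80
Monthly escrow = $14,581.80 ÷ 12 = $1,215.15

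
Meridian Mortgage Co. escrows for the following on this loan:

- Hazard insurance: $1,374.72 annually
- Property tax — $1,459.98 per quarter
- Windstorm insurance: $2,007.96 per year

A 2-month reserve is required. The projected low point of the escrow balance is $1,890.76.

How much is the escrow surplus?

$353.66

Hazard insurance — $1,374.72/yr
Property tax — $1,459.98 × 4 = $5,839.92/yr
Windstorm insurance — $2,007.96/yr
Total per year = $1,374.72 + $5,839.92 + $2,007.96 = $9,222.60
Monthly = $9,222.60 ÷ 12 = $768.55
Required cushion = 2 × $768.55 = $1,537.10
Surplus = $1,890.76 − $1,537.10 = $353.66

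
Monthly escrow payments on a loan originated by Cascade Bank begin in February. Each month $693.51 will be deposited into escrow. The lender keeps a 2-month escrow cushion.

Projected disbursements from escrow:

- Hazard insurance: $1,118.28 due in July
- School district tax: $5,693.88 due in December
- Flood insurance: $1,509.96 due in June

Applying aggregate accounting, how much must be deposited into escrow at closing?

Cushion = 2 × $693.51 = $1,387.02
Trial balance (start $0, +$693.51 each month, − disbursements):
  Feb: +$693.51 → $693.51
  Mar: +$693.51 → $1,387.02
  Apr: +$693.51 → $2,080.53
  May: +$693.51 → $2,774.04
  Jun: +$693.51 − $1,509.96 → $1,957.59
  Jul: +$693.51 − $1,118.28 → $1,532.82
  Aug: +$693.51 → $2,226.33
  Sep: +$693.51 → $2,919.84
  Oct: +$693.51 → $3,613.35
  Nov: +$693.51 → $4,306.86
  Dec: +$693.51 − $5,693.88 → -$693.51
  Jan: +$693.51 → $0.00
Lowest trial balance = -$693.51 (Dec)
Initial deposit = cushion − low point = $1,387.02 − (-$693.51) = $2,080.53

$2,080.53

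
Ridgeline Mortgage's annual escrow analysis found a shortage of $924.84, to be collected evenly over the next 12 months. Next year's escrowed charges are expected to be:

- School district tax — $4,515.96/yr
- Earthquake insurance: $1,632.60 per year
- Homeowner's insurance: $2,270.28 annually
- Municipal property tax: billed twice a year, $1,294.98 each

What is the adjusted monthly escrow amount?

$994.47

School district tax — $4,515.96 per year
Earthquake insurance — $1,632.60 per year
Homeowner's insurance — $2,270.28 per year
Municipal property tax — $1,294.98 × 2 = $2,589.96 per year
Combined annual = $11,008.80
Base monthly escrow = $11,008.80 / 12 = $917.40
Shortage per month = $924.84 / 12 = $77.07
Adjusted monthly = $917.40 + $77.07 = $994.47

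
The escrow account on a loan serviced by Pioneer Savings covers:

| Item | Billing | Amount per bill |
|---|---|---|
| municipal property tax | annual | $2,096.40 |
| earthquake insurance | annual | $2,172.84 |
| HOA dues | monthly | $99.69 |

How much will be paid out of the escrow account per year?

$5,465.52

Municipal property tax — $2,096.40/yr
Earthquake insurance — $2,172.84/yr
HOA dues — $99.69 × 12 = $1,196.28/yr
Combined annual = $5,465.52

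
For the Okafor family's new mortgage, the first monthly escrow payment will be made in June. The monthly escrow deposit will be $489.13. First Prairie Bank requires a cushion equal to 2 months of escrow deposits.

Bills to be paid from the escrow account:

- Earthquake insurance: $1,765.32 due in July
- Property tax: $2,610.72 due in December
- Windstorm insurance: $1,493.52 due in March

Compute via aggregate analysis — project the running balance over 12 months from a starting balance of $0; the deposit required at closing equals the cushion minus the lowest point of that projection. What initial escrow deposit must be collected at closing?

$1,956.52

Cushion = 2 × $489.13 = $978.26
Trial balance (start $0, +$489.13 each month, − disbursements):
  Jun: +$489.13 → $489.13
  Jul: +$489.13 − $1,765.32 → -$787.06
  Aug: +$489.13 → -$297.93
  Sep: +$489.13 → $191.20
  Oct: +$489.13 → $680.33
  Nov: +$489.13 → $1,169.46
  Dec: +$489.13 − $2,610.72 → -$952.13
  Jan: +$489.13 → -$463.00
  Feb: +$489.13 → $26.13
  Mar: +$489.13 − $1,493.52 → -$978.26
  Apr: +$489.13 → -$489.13
  May: +$489.13 → $0.00
Lowest trial balance = -$978.26 (Mar)
Initial deposit = cushion − low point = $978.26 − (-$978.26) = $1,956.52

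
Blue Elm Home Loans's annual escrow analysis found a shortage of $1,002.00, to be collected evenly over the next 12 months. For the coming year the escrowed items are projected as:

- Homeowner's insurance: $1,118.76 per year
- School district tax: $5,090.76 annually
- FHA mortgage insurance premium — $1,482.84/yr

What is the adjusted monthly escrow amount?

Homeowner's insurance = $1,118.76 per year
School district tax = $5,090.76 per year
FHA mortgage insurance premium = $1,482.84 per year
Combined annual = $7,692.36
Per month = $7,692.36 / 12 = $641.03
Monthly shortage recovery: $1,002.00 ÷ 12 = $83.50
Adjusted monthly = $641.03 + $83.50 = $724.53

$724.53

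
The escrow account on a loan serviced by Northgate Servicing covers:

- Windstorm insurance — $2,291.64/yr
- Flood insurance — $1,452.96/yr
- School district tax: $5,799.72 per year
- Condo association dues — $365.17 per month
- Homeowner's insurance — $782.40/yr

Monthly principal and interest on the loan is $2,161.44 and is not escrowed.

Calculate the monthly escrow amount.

$1,225.73

Windstorm insurance — $2,291.64 annually
Flood insurance — $1,452.96 annually
School district tax — $5,799.72 annually
Condo association dues — $365.17 × 12 = $4,382.04 annually
Homeowner's insurance — $782.40 annually
Total annual escrow = $14,708.76
Base monthly escrow = $14,708.76 ÷ 12 = $1,225.73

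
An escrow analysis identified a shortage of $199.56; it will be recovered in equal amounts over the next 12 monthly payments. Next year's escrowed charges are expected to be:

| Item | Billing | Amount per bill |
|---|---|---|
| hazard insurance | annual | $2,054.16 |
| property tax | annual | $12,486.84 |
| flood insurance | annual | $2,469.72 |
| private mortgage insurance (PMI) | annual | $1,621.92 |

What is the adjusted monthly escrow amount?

$1,569.35

Hazard insurance: $2,054.16/yr
Property tax: $12,486.84/yr
Flood insurance: $2,469.72/yr
Private mortgage insurance (PMI): $1,621.92/yr
Annual escrow total = $2,054.16 + $12,486.84 + $2,469.72 + $1,621.92 = $18,632.64
Monthly escrow = $18,632.64 ÷ 12 = $1,552.72
Shortage spread = $199.56 ÷ 12 = $16.63/mo
New monthly escrow = $1,552.72 + $16.63 = $1,569.35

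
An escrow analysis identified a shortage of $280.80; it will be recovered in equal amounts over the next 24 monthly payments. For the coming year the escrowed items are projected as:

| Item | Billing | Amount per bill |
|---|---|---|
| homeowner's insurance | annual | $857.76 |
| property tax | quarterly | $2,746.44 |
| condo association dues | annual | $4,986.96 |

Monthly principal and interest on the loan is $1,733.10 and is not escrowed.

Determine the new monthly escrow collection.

$1,414.24

Homeowner's insurance = $857.76 annually
Property tax = $2,746.44 × 4 = $10,985.76 annually
Condo association dues = $4,986.96 annually
Yearly total = $16,830.48
Base monthly escrow = $16,830.48 ÷ 12 = $1,402.54
Shortage spread = $280.80 ÷ 24 = $11.70/mo
New monthly escrow = $1,402.54 + $11.70 = $1,414.24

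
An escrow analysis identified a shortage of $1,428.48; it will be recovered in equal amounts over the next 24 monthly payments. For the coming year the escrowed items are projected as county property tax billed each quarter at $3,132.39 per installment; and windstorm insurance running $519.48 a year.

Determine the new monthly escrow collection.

$1,146.94

County property tax: $3,132.39 × 4 = $12,529.56/yr
Windstorm insurance: $519.48/yr
Yearly total = $13,049.04
Monthly escrow = $13,049.04 / 12 = $1,087.42
Monthly shortage recovery: $1,428.48 ÷ 24 = $59.52
New monthly escrow = $1,087.42 + $59.52 = $1,146.94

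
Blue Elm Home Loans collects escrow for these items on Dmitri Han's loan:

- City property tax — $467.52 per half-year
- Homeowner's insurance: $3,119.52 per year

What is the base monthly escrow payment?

City property tax — $467.52 × 2 = $935.04/yr
Homeowner's insurance — $3,119.52/yr
Annual escrow total = $935.04 + $3,119.52 = $4,054.56
Base monthly escrow = $4,054.56 ÷ 12 = $337.88

$337.88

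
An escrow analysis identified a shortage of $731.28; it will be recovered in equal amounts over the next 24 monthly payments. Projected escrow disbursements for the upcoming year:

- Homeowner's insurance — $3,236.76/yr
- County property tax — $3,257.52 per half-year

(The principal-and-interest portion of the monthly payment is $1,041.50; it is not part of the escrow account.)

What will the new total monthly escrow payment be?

$843.12

Homeowner's insurance = $3,236.76 annually
County property tax = $3,257.52 × 2 = $6,515.04 annually
Total per year = $3,236.76 + $6,515.04 = $9,751.80
Monthly escrow = $9,751.80 / 12 = $812.65
Shortage per month = $731.28 / 24 = $30.47
New monthly escrow = $812.65 + $30.47 = $843.12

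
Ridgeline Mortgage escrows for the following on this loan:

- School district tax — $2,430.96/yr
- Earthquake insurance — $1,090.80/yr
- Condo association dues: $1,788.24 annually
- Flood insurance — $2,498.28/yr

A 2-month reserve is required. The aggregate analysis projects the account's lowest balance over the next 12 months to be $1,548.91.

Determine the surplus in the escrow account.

School district tax: $2,430.96
Earthquake insurance: $1,090.80
Condo association dues: $1,788.24
Flood insurance: $2,498.28
Total per year = $2,430.96 + $1,090.80 + $1,788.24 + $2,498.28 = $7,808.28
Per month = $7,808.28 ÷ 12 = $650.69
Cushion = 2 × $650.69 = $1,301.38
Excess over cushion: $1,548.91 − $1,301.38 = $247.53

$247.53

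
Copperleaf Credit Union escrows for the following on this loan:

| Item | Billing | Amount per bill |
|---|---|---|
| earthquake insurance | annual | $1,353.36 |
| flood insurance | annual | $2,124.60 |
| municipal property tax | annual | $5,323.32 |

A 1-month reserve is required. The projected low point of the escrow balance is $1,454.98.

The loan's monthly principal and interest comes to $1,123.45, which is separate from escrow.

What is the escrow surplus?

Earthquake insurance — $1,353.36 per year
Flood insurance — $2,124.60 per year
Municipal property tax — $5,323.32 per year
Total annual escrow = $1,353.36 + $2,124.60 + $5,323.32 = $8,801.28
Monthly = $8,801.28 / 12 = $733.44
Required reserve = 1 × $733.44 = $733.44
Surplus = $1,454.98 − $733.44 = $721.54

$721.54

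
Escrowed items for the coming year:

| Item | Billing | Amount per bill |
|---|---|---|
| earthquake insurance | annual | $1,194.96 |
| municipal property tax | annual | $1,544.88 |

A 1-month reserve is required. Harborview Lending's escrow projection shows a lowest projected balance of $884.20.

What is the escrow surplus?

$655.88

Earthquake insurance = $1,194.96
Municipal property tax = $1,544.88
Yearly total = $1,194.96 + $1,544.88 = $2,739.84
Base monthly escrow = $2,739.84 / 12 = $228.32
Required cushion = 1 × $228.32 = $228.32
Excess over cushion: $884.20 − $228.32 = $655.88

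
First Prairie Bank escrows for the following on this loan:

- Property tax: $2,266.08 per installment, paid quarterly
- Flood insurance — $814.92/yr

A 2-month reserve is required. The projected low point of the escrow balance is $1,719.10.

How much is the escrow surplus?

Property tax: $2,266.08 × 4 = $9,064.32
Flood insurance: $814.92
Yearly total = $9,879.24
Per month = $9,879.24 / 12 = $823.27
Required reserve = 2 × $823.27 = $1,646.54
Surplus = $1,719.10 − $1,646.54 = $72.56

$72.56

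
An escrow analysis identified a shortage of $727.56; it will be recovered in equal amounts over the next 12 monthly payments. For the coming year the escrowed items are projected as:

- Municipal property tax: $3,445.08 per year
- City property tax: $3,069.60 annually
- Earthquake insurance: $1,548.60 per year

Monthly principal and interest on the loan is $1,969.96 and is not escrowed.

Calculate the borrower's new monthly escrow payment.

Municipal property tax — $3,445.08
City property tax — $3,069.60
Earthquake insurance — $1,548.60
Total annual escrow = $3,445.08 + $3,069.60 + $1,548.60 = $8,063.28
Base monthly escrow = $8,063.28 / 12 = $671.94
Shortage per month = $727.56 / 12 = $60.63
Adjusted monthly = $671.94 + $60.63 = $732.57

$732.57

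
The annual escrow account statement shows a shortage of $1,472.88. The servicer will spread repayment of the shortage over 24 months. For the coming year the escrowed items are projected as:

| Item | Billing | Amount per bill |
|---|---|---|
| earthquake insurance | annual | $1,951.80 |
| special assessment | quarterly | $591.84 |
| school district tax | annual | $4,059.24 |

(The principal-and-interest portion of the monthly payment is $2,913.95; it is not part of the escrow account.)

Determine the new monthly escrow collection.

$759.57

Earthquake insurance: $1,951.80 annually
Special assessment: $591.84 × 4 = $2,367.36 annually
School district tax: $4,059.24 annually
Total per year = $1,951.80 + $2,367.36 + $4,059.24 = $8,378.40
Base monthly escrow = $8,378.40 ÷ 12 = $698.20
Shortage per month = $1,472.88 ÷ 24 = $61.37
Adjusted monthly = $698.20 + $61.37 = $759.57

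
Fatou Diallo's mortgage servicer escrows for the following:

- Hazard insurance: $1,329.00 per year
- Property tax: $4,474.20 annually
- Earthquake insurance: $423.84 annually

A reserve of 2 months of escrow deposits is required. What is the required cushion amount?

$1,037.84

Hazard insurance = $1,329.00
Property tax = $4,474.20
Earthquake insurance = $423.84
Combined annual = $6,227.04
Monthly escrow = $6,227.04 / 12 = $518.92
Cushion = 2 × $518.92 = $1,037.84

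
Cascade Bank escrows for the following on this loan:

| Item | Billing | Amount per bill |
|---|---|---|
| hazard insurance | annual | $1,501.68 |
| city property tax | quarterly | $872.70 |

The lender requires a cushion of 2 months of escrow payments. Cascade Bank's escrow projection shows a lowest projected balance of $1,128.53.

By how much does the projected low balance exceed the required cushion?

Hazard insurance — $1,501.68/yr
City property tax — $872.70 × 4 = $3,490.80/yr
Annual escrow total = $1,501.68 + $3,490.80 = $4,992.48
Monthly escrow = $4,992.48 ÷ 12 = $416.04
Required cushion = 2 × $416.04 = $832.08
Surplus = $1,128.53 − $832.08 = $296.45

$296.45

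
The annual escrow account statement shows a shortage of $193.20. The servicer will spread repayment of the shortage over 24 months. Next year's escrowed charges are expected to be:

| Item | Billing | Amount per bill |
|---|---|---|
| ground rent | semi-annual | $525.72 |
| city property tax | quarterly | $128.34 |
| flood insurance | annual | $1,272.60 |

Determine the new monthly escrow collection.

Ground rent = $525.72 × 2 = $1,051.44 annually
City property tax = $128.34 × 4 = $513.36 annually
Flood insurance = $1,272.60 annually
Total annual escrow = $1,051.44 + $513.36 + $1,272.60 = $2,837.40
Monthly = $2,837.40 / 12 = $236.45
Shortage spread = $193.20 / 24 = $8.05/mo
Adjusted monthly = $236.45 + $8.05 = $244.50

$244.50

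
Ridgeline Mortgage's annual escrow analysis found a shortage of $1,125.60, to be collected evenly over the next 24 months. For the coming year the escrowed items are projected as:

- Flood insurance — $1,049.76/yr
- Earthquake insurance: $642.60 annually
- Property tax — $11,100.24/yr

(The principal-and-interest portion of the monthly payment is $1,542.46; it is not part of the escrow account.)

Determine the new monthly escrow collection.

Flood insurance — $1,049.76/yr
Earthquake insurance — $642.60/yr
Property tax — $11,100.24/yr
Yearly total = $1,049.76 + $642.60 + $11,100.24 = $12,792.60
Base monthly escrow = $12,792.60 ÷ 12 = $1,066.05
Shortage per month = $1,125.60 ÷ 24 = $46.90
New monthly escrow = $1,066.05 + $46.90 = $1,112.95

$1,112.95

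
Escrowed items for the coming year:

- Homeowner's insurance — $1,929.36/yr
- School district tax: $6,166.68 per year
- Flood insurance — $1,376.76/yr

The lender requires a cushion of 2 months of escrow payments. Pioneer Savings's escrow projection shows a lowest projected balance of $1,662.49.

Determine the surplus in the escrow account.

Homeowner's insurance — $1,929.36/yr
School district tax — $6,166.68/yr
Flood insurance — $1,376.76/yr
Annual escrow total = $1,929.36 + $6,166.68 + $1,376.76 = $9,472.80
Monthly = $9,472.80 / 12 = $789.40
Required cushion = 2 × $789.40 = $1,578.80
Excess over cushion: $1,662.49 − $1,578.80 = $83.69

$83.69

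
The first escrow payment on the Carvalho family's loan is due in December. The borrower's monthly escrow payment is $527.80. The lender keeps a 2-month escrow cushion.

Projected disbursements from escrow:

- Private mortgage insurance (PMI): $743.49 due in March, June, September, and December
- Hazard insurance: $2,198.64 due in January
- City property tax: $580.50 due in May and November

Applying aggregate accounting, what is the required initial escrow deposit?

Cushion = 2 × $527.80 = $1,055.60
Trial balance (start $0, +$527.80 each month, − disbursements):
  Dec: +$527.80 − $743.49 → -$215.69
  Jan: +$527.80 − $2,198.64 → -$1,886.53
  Feb: +$527.80 → -$1,358.73
  Mar: +$527.80 − $743.49 → -$1,574.42
  Apr: +$527.80 → -$1,046.62
  May: +$527.80 − $580.50 → -$1,099.32
  Jun: +$527.80 − $743.49 → -$1,315.01
  Jul: +$527.80 → -$787.21
  Aug: +$527.80 → -$259.41
  Sep: +$527.80 − $743.49 → -$475.10
  Oct: +$527.80 → $52.70
  Nov: +$527.80 − $580.50 → $0.00
Lowest trial balance = -$1,886.53 (Jan)
Initial deposit = cushion − low point = $1,055.60 − (-$1,886.53) = $2,942.13

$2,942.13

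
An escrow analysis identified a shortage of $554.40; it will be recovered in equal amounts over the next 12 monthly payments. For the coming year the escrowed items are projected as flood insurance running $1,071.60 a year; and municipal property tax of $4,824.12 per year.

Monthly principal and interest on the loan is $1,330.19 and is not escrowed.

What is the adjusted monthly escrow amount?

$537.51

Flood insurance = $1,071.60 per year
Municipal property tax = $4,824.12 per year
Total per year = $1,071.60 + $4,824.12 = $5,895.72
Base monthly escrow = $5,895.72 ÷ 12 = $491.31
Monthly shortage recovery: $554.40 ÷ 12 = $46.20
New monthly escrow = $491.31 + $46.20 = $537.51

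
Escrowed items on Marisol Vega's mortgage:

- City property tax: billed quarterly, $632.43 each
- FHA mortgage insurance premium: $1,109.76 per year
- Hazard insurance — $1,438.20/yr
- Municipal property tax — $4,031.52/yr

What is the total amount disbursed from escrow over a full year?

City property tax — $632.43 × 4 = $2,529.72 per year
FHA mortgage insurance premium — $1,109.76 per year
Hazard insurance — $1,438.20 per year
Municipal property tax — $4,031.52 per year
Combined annual = $2,529.72 + $1,109.76 + $1,438.20 + $4,031.52 = $9,109.20

$9,109.20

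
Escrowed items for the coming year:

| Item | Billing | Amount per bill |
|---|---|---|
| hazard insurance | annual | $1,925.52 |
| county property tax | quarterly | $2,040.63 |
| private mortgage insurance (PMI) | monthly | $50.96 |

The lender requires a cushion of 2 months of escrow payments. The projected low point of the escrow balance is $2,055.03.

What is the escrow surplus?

$271.77

Hazard insurance — $1,925.52
County property tax — $2,040.63 × 4 = $8,162.52
Private mortgage insurance (PMI) — $50.96 × 12 = $611.52
Combined annual = $1,925.52 + $8,162.52 + $611.52 = $10,699.56
Monthly escrow = $10,699.56 ÷ 12 = $891.63
Required cushion = 2 × $891.63 = $1,783.26
Surplus = $2,055.03 − $1,783.26 = $271.77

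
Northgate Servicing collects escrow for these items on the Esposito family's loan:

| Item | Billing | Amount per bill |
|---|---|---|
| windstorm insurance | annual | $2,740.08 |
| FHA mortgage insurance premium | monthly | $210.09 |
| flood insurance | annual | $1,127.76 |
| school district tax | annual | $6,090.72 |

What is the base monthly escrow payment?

$1,039.97

Windstorm insurance: $2,740.08 annually
FHA mortgage insurance premium: $210.09 × 12 = $2,521.08 annually
Flood insurance: $1,127.76 annually
School district tax: $6,090.72 annually
Yearly total = $12,479.64
Base monthly escrow = $12,479.64 ÷ 12 = $1,039.97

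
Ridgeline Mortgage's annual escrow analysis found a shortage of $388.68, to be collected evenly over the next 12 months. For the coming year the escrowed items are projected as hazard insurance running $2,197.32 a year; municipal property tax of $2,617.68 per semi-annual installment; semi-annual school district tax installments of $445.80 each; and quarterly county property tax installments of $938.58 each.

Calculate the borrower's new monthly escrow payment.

$1,038.94

Hazard insurance — $2,197.32 annually
Municipal property tax — $2,617.68 × 2 = $5,235.36 annually
School district tax — $445.80 × 2 = $891.60 annually
County property tax — $938.58 × 4 = $3,754.32 annually
Combined annual = $2,197.32 + $5,235.36 + $891.60 + $3,754.32 = $12,078.60
Monthly escrow = $12,078.60 ÷ 12 = $1,006.55
Shortage spread = $388.68 ÷ 12 = $32.39/mo
New monthly escrow = $1,006.55 + $32.39 = $1,038.94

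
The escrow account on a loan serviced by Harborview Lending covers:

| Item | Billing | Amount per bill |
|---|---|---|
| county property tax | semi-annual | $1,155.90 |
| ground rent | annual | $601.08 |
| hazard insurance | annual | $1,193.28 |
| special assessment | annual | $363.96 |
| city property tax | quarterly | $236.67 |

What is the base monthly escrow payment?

$451.40

County property tax: $1,155.90 × 2 = $2,311.80
Ground rent: $601.08
Hazard insurance: $1,193.28
Special assessment: $363.96
City property tax: $236.67 × 4 = $946.68
Yearly total = $5,416.80
Monthly = $5,416.80 / 12 = $451.40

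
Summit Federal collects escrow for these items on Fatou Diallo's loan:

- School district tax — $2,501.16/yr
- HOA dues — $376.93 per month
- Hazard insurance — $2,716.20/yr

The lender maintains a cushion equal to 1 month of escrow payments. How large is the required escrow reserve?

School district tax — $2,501.16/yr
HOA dues — $376.93 × 12 = $4,523.16/yr
Hazard insurance — $2,716.20/yr
Annual escrow total = $2,501.16 + $4,523.16 + $2,716.20 = $9,740.52
Per month = $9,740.52 ÷ 12 = $811.71
Reserve = 1 × $811.71 = $811.71

$811.71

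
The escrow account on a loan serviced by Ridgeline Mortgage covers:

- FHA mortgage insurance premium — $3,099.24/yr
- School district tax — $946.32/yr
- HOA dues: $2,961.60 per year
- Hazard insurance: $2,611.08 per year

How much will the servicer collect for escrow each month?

FHA mortgage insurance premium = $3,099.24
School district tax = $946.32
HOA dues = $2,961.60
Hazard insurance = $2,611.08
Total annual escrow = $9,618.24
Monthly escrow = $9,618.24 / 12 = $801.52

$801.52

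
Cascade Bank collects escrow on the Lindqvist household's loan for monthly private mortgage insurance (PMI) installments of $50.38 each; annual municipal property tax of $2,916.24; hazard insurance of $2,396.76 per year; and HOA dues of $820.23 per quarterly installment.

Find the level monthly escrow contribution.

Private mortgage insurance (PMI) — $50.38 × 12 = $604.56 annually
Municipal property tax — $2,916.24 annually
Hazard insurance — $2,396.76 annually
HOA dues — $820.23 × 4 = $3,280.92 annually
Total annual escrow = $604.56 + $2,916.24 + $2,396.76 + $3,280.92 = $9,198.48
Per month = $9,198.48 / 12 = $766.54

$766.54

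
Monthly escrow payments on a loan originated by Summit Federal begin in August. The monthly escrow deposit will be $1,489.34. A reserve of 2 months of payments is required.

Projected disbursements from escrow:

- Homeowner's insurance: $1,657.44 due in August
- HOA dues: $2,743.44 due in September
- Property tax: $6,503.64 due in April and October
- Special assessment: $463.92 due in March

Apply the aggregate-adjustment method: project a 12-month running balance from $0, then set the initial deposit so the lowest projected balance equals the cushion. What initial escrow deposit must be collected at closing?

Cushion = 2 × $1,489.34 = $2,978.68
Trial balance (start $0, +$1,489.34 each month, − disbursements):
  Aug: +$1,489.34 − $1,657.44 → -$168.10
  Sep: +$1,489.34 − $2,743.44 → -$1,422.20
  Oct: +$1,489.34 − $6,503.64 → -$6,436.50
  Nov: +$1,489.34 → -$4,947.16
  Dec: +$1,489.34 → -$3,457.82
  Jan: +$1,489.34 → -$1,968.48
  Feb: +$1,489.34 → -$479.14
  Mar: +$1,489.34 − $463.92 → $546.28
  Apr: +$1,489.34 − $6,503.64 → -$4,468.02
  May: +$1,489.34 → -$2,978.68
  Jun: +$1,489.34 → -$1,489.34
  Jul: +$1,489.34 → $0.00
Lowest trial balance = -$6,436.50 (Oct)
Initial deposit = cushion − low point = $2,978.68 − (-$6,436.50) = $9,415.18

$9,415.18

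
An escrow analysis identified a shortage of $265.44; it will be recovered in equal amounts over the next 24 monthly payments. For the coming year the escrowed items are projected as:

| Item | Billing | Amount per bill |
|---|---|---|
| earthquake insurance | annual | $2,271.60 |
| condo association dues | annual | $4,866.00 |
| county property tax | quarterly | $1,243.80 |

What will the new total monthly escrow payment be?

Earthquake insurance: $2,271.60
Condo association dues: $4,866.00
County property tax: $1,243.80 × 4 = $4,975.20
Annual escrow total = $2,271.60 + $4,866.00 + $4,975.20 = $12,112.80
Monthly escrow = $12,112.80 / 12 = $1,009.40
Monthly shortage recovery: $265.44 ÷ 24 = $11.06
Adjusted monthly = $1,009.40 + $11.06 = $1,020.46

$1,020.46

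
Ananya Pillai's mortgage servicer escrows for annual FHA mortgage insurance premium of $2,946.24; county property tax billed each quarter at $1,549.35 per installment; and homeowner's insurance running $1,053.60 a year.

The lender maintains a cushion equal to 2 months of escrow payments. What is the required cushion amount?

$1,699.54

FHA mortgage insurance premium: $2,946.24 per year
County property tax: $1,549.35 × 4 = $6,197.40 per year
Homeowner's insurance: $1,053.60 per year
Combined annual = $2,946.24 + $6,197.40 + $1,053.60 = $10,197.24
Monthly escrow = $10,197.24 ÷ 12 = $849.77
Reserve = 2 × $849.77 = $1,699.54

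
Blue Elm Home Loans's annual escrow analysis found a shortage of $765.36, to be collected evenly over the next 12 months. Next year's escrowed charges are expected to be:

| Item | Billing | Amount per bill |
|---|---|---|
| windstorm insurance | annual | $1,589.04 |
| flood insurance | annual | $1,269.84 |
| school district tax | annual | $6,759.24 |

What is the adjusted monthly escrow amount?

$865.29

Windstorm insurance: $1,589.04
Flood insurance: $1,269.84
School district tax: $6,759.24
Yearly total = $9,618.12
Base monthly escrow = $9,618.12 ÷ 12 = $801.51
Shortage per month = $765.36 ÷ 12 = $63.78
Adjusted monthly = $801.51 + $63.78 = $865.29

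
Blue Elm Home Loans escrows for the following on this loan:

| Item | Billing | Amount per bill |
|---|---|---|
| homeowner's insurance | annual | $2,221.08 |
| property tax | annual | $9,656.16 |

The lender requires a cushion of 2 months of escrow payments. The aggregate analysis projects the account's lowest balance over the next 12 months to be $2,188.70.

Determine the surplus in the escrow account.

Homeowner's insurance = $2,221.08/yr
Property tax = $9,656.16/yr
Combined annual = $11,877.24
Base monthly escrow = $11,877.24 / 12 = $989.77
Required cushion = 2 × $989.77 = $1,979.54
Excess over cushion: $2,188.70 − $1,979.54 = $209.16

$209.16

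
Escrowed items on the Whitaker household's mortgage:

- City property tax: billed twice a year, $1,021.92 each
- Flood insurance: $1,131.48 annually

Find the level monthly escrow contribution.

$264.61

City property tax — $1,021.92 × 2 = $2,043.84
Flood insurance — $1,131.48
Yearly total = $2,043.84 + $1,131.48 = $3,175.32
Base monthly escrow = $3,175.32 ÷ 12 = $264.61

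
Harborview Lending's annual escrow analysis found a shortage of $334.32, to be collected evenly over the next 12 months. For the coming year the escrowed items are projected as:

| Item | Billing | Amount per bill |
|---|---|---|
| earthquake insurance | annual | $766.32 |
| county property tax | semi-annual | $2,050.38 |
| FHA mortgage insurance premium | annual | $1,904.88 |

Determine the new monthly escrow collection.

$592.19

Earthquake insurance = $766.32
County property tax = $2,050.38 × 2 = $4,100.76
FHA mortgage insurance premium = $1,904.88
Annual escrow total = $766.32 + $4,100.76 + $1,904.88 = $6,771.96
Per month = $6,771.96 / 12 = $564.33
Monthly shortage recovery: $334.32 / 12 = $27.86
Adjusted monthly = $564.33 + $27.86 = $592.19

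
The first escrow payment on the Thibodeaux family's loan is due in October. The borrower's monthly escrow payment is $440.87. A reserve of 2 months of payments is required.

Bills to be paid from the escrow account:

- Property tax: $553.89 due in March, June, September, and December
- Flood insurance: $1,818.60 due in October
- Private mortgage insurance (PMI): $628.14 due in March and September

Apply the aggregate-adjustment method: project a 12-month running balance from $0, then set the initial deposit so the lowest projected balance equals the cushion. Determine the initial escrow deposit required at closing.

Cushion = 2 × $440.87 = $881.74
Trial balance (start $0, +$440.87 each month, − disbursements):
  Oct: +$440.87 − $1,818.60 → -$1,377.73
  Nov: +$440.87 → -$936.86
  Dec: +$440.87 − $553.89 → -$1,049.88
  Jan: +$440.87 → -$609.01
  Feb: +$440.87 → -$168.14
  Mar: +$440.87 − $1,182.03 → -$909.30
  Apr: +$440.87 → -$468.43
  May: +$440.87 → -$27.56
  Jun: +$440.87 − $553.89 → -$140.58
  Jul: +$440.87 → $300.29
  Aug: +$440.87 → $741.16
  Sep: +$440.87 − $1,182.03 → $0.00
Lowest trial balance = -$1,377.73 (Oct)
Initial deposit = cushion − low point = $881.74 − (-$1,377.73) = $2,259.47

$2,259.47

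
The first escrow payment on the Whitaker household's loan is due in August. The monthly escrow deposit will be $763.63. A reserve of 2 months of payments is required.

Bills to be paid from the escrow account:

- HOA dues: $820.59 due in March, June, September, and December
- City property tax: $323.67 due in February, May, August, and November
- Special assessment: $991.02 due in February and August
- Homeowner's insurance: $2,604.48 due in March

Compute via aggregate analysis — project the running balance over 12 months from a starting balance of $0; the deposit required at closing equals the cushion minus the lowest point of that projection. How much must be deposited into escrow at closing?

$3,437.52

Cushion = 2 × $763.63 = $1,527.26
Trial balance (start $0, +$763.63 each month, − disbursements):
  Aug: +$763.63 − $1,314.69 → -$551.06
  Sep: +$763.63 − $820.59 → -$608.02
  Oct: +$763.63 → $155.61
  Nov: +$763.63 − $323.67 → $595.57
  Dec: +$763.63 − $820.59 → $538.61
  Jan: +$763.63 → $1,302.24
  Feb: +$763.63 − $1,314.69 → $751.18
  Mar: +$763.63 − $3,425.07 → -$1,910.26
  Apr: +$763.63 → -$1,146.63
  May: +$763.63 − $323.67 → -$706.67
  Jun: +$763.63 − $820.59 → -$763.63
  Jul: +$763.63 → $0.00
Lowest trial balance = -$1,910.26 (Mar)
Initial deposit = cushion − low point = $1,527.26 − (-$1,910.26) = $3,437.52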